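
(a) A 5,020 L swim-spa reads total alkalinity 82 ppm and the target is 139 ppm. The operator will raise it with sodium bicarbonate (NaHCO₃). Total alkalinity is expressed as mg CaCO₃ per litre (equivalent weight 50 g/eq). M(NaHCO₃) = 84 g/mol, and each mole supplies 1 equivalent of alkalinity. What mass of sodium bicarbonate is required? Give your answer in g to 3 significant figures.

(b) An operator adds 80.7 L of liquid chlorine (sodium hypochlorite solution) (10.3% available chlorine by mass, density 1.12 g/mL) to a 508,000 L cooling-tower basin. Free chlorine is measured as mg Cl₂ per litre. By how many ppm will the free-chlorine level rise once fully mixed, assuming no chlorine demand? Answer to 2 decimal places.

(a) 481 g; (b) 18.33 ppm

(a) Alkalinity to add: (139 − 82) = 57 mg/L as CaCO₃ × 5,020 L = 286.1 g as CaCO₃.
(a) Equivalents: 286.1 g ÷ 50 g/eq = 5.723 eq.
(a) NaHCO₃ supplies 1 eq per mole → 5.723 mol.
(a) Mass: 5.723 mol × 84 g/mol = 480.7 g.

(b) Mass of solution: 80.7 L × 1000 mL/L × 1.12 g/mL = 90,380 g.
(b) Available chlorine delivered: 90,380 g × 0.103 = 9310 g as Cl₂.
(b) Concentration rise: 9310 g / 508,000 L = 18.33 mg/L = 18.33 ppm.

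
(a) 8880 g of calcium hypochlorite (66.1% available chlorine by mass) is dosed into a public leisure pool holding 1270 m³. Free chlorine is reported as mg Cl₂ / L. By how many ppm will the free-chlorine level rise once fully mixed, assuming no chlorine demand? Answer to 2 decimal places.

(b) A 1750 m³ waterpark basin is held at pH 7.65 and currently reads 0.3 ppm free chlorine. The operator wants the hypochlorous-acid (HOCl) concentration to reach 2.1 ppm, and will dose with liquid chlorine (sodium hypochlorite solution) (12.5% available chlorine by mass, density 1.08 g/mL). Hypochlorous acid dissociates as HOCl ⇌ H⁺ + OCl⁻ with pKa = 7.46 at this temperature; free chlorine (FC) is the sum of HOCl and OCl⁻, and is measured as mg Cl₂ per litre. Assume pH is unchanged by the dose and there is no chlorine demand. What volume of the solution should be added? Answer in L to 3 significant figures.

(a) Volume: 1270 m³ = 1,270,000 L.
(a) Available chlorine delivered: 8880 g × 0.661 = 5870 g as Cl₂.
(a) Concentration rise: 5870 g / 1,270,000 L = 4.622 mg/L = 4.62 ppm.

(b) Volume: 1750 m³ = 1,750,000 L.
(b) [OCl⁻]/[HOCl] = 10^(pH − pKa) = 10^(7.65 − 7.46) = 1.549; fraction as HOCl = 1/(1 + 1.549) = 0.3923.
(b) Free chlorine required for 2.1 ppm HOCl: 2.1 / 0.3923 = 5.353 ppm.
(b) FC to add: 5.353 − 0.3 = 5.053 mg/L as Cl₂.
(b) Cl₂ equivalent: 5.053 mg/L × 1,750,000 L = 8842 g.
(b) Product at 12.5% available Cl: 8842 / 0.125 = 70,740 g.
(b) Volume: 70,740 g ÷ 1.08 g/mL = 65,500 mL.

(a) 4.62 ppm; (b) 65.5 L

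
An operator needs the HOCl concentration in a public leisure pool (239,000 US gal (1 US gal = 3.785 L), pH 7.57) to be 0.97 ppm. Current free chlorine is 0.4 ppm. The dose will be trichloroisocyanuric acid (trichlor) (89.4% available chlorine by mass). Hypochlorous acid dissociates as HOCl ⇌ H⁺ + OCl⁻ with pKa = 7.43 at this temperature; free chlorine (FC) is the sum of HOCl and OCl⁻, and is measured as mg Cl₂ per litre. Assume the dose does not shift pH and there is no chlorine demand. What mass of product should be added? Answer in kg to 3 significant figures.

Volume: 239,000 US gal × 3.785 L/gal = 904,615 L.
[OCl⁻]/[HOCl] = 10^(pH − pKa) = 10^(7.57 − 7.43) = 1.38; fraction as HOCl = 1/(1 + 1.38) = 0.4201.
Free chlorine required for 0.97 ppm HOCl: 0.97 / 0.4201 = 2.309 ppm.
FC to add: 2.309 − 0.4 = 1.909 mg/L as Cl₂.
Cl₂ equivalent: 1.909 mg/L × 904,615 L = 1727 g.
Product at 89.4% available Cl: 1727 / 0.894 = 1932 g.

1.93 kg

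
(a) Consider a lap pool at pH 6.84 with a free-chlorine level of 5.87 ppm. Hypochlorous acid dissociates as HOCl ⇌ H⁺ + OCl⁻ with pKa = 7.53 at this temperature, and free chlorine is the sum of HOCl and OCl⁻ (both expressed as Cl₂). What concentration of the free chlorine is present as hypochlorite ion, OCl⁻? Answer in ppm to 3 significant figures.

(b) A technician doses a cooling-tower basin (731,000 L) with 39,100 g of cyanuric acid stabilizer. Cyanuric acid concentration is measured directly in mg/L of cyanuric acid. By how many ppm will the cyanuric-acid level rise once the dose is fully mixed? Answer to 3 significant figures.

(a) 0.995 ppm; (b) 53.5 ppm

(a) [OCl⁻]/[HOCl] = 10^(pH − pKa) = 10^(6.84 − 7.53) = 10^-0.69 = 0.2042.
(a) Fraction as HOCl = 1 / (1 + 0.2042) = 0.8304.
(a) OCl⁻ = (1 − 0.8304) × 5.87 ppm = 0.9953 ppm.

(b) Rise: 39,100 g / 731,000 L × 1000 = 53.49 mg/L.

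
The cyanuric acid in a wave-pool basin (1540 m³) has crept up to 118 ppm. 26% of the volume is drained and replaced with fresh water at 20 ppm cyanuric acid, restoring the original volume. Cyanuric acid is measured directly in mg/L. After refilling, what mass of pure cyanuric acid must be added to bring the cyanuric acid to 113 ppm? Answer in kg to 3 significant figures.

31.5 kg

Volume: 1540 m³ = 1,540,000 L.
After draining 26% and refilling: 118 × 0.74 + 20 × 0.26 = 92.52 ppm.
Deficit to target: 113 − 92.52 = 20.48 mg/L.
Mass: 20.48 mg/L × 1,540,000 L = 31,540 g cyanuric acid.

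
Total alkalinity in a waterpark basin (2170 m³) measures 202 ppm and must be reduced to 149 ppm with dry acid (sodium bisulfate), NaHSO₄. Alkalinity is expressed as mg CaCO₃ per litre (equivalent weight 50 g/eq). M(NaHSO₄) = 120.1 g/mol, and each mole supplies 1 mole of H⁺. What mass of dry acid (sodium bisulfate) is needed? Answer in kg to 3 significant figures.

Volume: 2170 m³ = 2,170,000 L.
Alkalinity to neutralize: (202 − 149) = 53 mg/L as CaCO₃ × 2,170,000 L = 115,000 g as CaCO₃.
Equivalents of H⁺ required: 115,000 ÷ 50 g/eq = 2300 eq = 2300 mol NaHSO₄.
Mass of NaHSO₄: 2300 × 120.1 = 276,300 g.

276 kg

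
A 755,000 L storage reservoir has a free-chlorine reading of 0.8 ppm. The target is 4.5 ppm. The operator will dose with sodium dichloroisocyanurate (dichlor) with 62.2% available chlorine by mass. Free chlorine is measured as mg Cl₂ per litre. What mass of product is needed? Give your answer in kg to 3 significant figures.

4.49 kg

Chlorine deficit: 4.5 − 0.8 = 3.7 ppm = 3.7 mg/L as Cl₂.
Cl₂ equivalent needed: 3.7 mg/L × 755,000 L = 2,794,000 mg = 2794 g.
Product at 62.2% available chlorine: 2794 / 0.622 = 4491 g.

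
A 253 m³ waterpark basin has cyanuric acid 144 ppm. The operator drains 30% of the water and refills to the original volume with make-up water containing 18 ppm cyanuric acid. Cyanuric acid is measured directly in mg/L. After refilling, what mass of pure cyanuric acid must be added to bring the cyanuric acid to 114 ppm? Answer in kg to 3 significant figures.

Volume: 253 m³ = 253,000 L.
After draining 30% and refilling: 144 × 0.70 + 18 × 0.30 = 106.2 ppm.
Deficit to target: 114 − 106.2 = 7.8 mg/L.
Mass: 7.8 mg/L × 253,000 L = 1973 g cyanuric acid.

1.97 kg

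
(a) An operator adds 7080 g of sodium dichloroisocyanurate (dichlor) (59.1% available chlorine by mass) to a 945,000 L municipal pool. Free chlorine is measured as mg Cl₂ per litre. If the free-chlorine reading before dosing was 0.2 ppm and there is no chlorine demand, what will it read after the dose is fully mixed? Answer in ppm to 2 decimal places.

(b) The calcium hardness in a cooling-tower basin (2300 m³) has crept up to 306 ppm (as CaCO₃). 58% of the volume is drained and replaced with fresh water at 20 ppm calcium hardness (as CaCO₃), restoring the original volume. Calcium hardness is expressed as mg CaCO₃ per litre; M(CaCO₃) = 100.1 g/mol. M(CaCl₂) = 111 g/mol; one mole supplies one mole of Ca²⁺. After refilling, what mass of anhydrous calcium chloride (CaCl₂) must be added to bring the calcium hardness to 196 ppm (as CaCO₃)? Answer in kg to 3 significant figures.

(a) 4.63 ppm; (b) 143 kg

(a) Available chlorine delivered: 7080 g × 0.591 = 4184 g as Cl₂.
(a) Concentration rise: 4184 g / 945,000 L = 4.428 mg/L = 4.43 ppm.
(a) Final FC: 0.2 + 4.43 = 4.63 ppm.

(b) Volume: 2300 m³ = 2,300,000 L.
(b) After draining 58% and refilling: 306 × 0.42 + 20 × 0.58 = 140.12 ppm.
(b) Deficit to target: 196 − 140.12 = 55.88 mg/L.
(b) As CaCO₃: 55.88 mg/L × 2,300,000 L = 128,500 g; ÷ 100.1 = 1284 mol Ca²⁺.
(b) Mass: 1284 × 111 = 142,500 g.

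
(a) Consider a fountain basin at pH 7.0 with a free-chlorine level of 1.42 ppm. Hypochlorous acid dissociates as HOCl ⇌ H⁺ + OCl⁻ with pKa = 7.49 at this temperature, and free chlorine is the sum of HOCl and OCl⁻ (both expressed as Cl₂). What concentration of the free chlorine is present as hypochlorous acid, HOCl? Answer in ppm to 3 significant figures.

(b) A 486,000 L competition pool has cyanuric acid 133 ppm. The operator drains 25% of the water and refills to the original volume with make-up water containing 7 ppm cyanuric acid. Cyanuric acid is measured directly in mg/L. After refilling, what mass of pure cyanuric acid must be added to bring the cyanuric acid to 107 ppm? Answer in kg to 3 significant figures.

(a) 1.07 ppm; (b) 2.67 kg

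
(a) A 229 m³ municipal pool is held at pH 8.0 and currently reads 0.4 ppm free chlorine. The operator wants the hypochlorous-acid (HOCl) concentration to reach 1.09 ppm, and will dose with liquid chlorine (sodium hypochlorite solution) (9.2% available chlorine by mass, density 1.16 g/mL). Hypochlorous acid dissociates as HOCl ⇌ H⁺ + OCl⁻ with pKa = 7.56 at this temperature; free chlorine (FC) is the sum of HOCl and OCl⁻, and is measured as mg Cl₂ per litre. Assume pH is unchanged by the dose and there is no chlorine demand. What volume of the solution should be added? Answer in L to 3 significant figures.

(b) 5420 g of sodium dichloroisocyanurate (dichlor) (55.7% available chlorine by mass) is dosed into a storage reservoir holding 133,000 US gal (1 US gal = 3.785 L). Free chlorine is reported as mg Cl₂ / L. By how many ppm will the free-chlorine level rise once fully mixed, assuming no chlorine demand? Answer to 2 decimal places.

(a) 7.92 L; (b) 6.00 ppm

(a) Volume: 229 m³ = 229,000 L.
(a) [OCl⁻]/[HOCl] = 10^(pH − pKa) = 10^(8.0 − 7.56) = 2.754; fraction as HOCl = 1/(1 + 2.754) = 0.2664.
(a) Free chlorine required for 1.09 ppm HOCl: 1.09 / 0.2664 = 4.092 ppm.
(a) FC to add: 4.092 − 0.4 = 3.692 mg/L as Cl₂.
(a) Cl₂ equivalent: 3.692 mg/L × 229,000 L = 845.5 g.
(a) Product at 9.2% available Cl: 845.5 / 0.092 = 9190 g.
(a) Volume: 9190 g ÷ 1.16 g/mL = 7923 mL.

(b) Volume: 133,000 US gal × 3.785 L/gal = 503,405 L.
(b) Available chlorine delivered: 5420 g × 0.557 = 3019 g as Cl₂.
(b) Concentration rise: 3019 g / 503,405 L = 5.997 mg/L = 6.00 ppm.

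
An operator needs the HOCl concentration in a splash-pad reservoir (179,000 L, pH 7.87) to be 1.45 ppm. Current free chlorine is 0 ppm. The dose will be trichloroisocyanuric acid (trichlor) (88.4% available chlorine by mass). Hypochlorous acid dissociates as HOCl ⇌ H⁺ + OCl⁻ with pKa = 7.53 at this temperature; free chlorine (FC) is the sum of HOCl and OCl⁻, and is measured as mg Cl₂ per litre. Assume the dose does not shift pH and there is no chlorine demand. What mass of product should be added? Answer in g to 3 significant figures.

936 g

[OCl⁻]/[HOCl] = 10^(pH − pKa) = 10^(7.87 − 7.53) = 2.188; fraction as HOCl = 1/(1 + 2.188) = 0.3137.
Free chlorine required for 1.45 ppm HOCl: 1.45 / 0.3137 = 4.622 ppm.
FC to add: 4.622 − 0 = 4.622 mg/L as Cl₂.
Cl₂ equivalent: 4.622 mg/L × 179,000 L = 827.4 g.
Product at 88.4% available Cl: 827.4 / 0.884 = 936 g.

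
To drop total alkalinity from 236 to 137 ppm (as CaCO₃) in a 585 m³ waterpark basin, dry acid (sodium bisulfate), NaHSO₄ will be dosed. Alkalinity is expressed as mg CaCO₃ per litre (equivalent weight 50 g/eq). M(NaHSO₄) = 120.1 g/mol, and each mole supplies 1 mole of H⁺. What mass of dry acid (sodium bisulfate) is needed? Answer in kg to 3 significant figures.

139 kg

Volume: 585 m³ = 585,000 L.
Alkalinity to neutralize: (236 − 137) = 99 mg/L as CaCO₃ × 585,000 L = 57,920 g as CaCO₃.
Equivalents of H⁺ required: 57,920 ÷ 50 g/eq = 1158 eq = 1158 mol NaHSO₄.
Mass of NaHSO₄: 1158 × 120.1 = 139,100 g.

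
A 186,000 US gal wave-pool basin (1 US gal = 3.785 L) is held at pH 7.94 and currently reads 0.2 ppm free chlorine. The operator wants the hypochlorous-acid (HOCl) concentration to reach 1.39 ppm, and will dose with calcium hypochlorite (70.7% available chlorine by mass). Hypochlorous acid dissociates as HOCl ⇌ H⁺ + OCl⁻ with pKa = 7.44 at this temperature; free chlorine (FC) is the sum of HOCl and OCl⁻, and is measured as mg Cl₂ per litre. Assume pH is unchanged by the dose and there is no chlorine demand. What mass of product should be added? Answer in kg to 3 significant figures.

Volume: 186,000 US gal × 3.785 L/gal = 704,010 L.
[OCl⁻]/[HOCl] = 10^(pH − pKa) = 10^(7.94 − 7.44) = 3.162; fraction as HOCl = 1/(1 + 3.162) = 0.2403.
Free chlorine required for 1.39 ppm HOCl: 1.39 / 0.2403 = 5.786 ppm.
FC to add: 5.786 − 0.2 = 5.586 mg/L as Cl₂.
Cl₂ equivalent: 5.586 mg/L × 704,010 L = 3932 g.
Product at 70.7% available Cl: 3932 / 0.707 = 5562 g.

5.56 kg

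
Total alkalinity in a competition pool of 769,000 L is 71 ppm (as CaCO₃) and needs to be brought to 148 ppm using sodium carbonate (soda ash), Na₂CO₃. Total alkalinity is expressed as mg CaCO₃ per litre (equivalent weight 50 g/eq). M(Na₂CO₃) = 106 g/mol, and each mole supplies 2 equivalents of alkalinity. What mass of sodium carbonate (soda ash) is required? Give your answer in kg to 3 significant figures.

62.8 kg

Alkalinity to add: (148 − 71) = 77 mg/L as CaCO₃ × 769,000 L = 59,210 g as CaCO₃.
Equivalents: 59,210 g ÷ 50 g/eq = 1184 eq.
Each mole of Na₂CO₃ supplies 2 eq, so 1184 / 2 = 592.1 mol.
Mass: 592.1 mol × 106 g/mol = 62,770 g.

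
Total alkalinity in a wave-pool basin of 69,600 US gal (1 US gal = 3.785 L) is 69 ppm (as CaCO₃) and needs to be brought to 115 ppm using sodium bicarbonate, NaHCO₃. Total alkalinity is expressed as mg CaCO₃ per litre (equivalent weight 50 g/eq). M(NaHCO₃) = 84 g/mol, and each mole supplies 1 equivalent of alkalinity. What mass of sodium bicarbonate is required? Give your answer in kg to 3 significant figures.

Volume: 69,600 US gal × 3.785 L/gal = 263,436 L.
Alkalinity to add: (115 − 69) = 46 mg/L as CaCO₃ × 263,436 L = 12,120 g as CaCO₃.
Equivalents: 12,120 g ÷ 50 g/eq = 242.4 eq.
NaHCO₃ supplies 1 eq per mole → 242.4 mol.
Mass: 242.4 mol × 84 g/mol = 20,360 g.

20.4 kg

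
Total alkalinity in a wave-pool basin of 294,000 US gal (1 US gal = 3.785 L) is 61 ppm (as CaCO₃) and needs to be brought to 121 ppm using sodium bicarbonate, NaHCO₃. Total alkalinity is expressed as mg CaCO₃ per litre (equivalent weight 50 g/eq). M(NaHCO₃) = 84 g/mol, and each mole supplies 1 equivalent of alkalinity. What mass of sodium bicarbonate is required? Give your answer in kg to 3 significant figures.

Volume: 294,000 US gal × 3.785 L/gal = 1,112,790 L.
Alkalinity to add: (121 − 61) = 60 mg/L as CaCO₃ × 1,112,790 L = 66,770 g as CaCO₃.
Equivalents: 66,770 g ÷ 50 g/eq = 1335 eq.
NaHCO₃ supplies 1 eq per mole → 1335 mol.
Mass: 1335 mol × 84 g/mol = 112,200 g.

112 kg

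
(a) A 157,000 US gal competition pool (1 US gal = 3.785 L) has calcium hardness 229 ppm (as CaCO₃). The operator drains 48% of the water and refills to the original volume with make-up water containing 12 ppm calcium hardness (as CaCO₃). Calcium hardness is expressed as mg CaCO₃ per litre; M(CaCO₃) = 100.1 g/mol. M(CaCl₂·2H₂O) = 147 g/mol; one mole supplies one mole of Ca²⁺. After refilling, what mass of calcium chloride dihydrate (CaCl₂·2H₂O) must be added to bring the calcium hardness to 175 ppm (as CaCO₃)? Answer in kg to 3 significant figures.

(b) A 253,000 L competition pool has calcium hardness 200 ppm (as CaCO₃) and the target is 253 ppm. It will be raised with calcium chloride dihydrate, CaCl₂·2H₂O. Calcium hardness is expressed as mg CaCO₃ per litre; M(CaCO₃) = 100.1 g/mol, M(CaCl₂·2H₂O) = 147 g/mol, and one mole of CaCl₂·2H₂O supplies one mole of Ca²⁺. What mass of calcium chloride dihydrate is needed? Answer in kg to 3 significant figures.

(a) Volume: 157,000 US gal × 3.785 L/gal = 594,245 L.
(a) After draining 48% and refilling: 229 × 0.52 + 12 × 0.48 = 124.84 ppm.
(a) Deficit to target: 175 − 124.84 = 50.16 mg/L.
(a) As CaCO₃: 50.16 mg/L × 594,245 L = 29,810 g; ÷ 100.1 = 297.8 mol Ca²⁺.
(a) Mass: 297.8 × 147 = 43,770 g.

(b) Hardness to add: (253 − 200) = 53 mg/L as CaCO₃ × 253,000 L = 13,410 g as CaCO₃.
(b) Moles of Ca²⁺ (1 mol Ca²⁺ ≡ 1 mol CaCO₃): 13,410 / 100.1 g/mol = 134 mol.
(b) Mass of CaCl₂·2H₂O: 134 × 147 = 19,690 g.

(a) 43.8 kg; (b) 19.7 kg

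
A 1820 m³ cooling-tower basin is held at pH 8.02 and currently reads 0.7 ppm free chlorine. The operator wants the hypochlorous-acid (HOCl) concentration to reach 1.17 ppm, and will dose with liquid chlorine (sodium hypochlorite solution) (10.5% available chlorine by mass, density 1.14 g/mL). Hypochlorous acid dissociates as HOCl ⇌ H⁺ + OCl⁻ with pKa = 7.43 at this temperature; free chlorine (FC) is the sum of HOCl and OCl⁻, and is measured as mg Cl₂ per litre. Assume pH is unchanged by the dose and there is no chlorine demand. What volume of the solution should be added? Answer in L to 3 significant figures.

76.4 L

Volume: 1820 m³ = 1,820,000 L.
[OCl⁻]/[HOCl] = 10^(pH − pKa) = 10^(8.02 − 7.43) = 3.89; fraction as HOCl = 1/(1 + 3.89) = 0.2045.
Free chlorine required for 1.17 ppm HOCl: 1.17 / 0.2045 = 5.722 ppm.
FC to add: 5.722 − 0.7 = 5.022 mg/L as Cl₂.
Cl₂ equivalent: 5.022 mg/L × 1,820,000 L = 9140 g.
Product at 10.5% available Cl: 9140 / 0.105 = 87,050 g.
Volume: 87,050 g ÷ 1.14 g/mL = 76,360 mL.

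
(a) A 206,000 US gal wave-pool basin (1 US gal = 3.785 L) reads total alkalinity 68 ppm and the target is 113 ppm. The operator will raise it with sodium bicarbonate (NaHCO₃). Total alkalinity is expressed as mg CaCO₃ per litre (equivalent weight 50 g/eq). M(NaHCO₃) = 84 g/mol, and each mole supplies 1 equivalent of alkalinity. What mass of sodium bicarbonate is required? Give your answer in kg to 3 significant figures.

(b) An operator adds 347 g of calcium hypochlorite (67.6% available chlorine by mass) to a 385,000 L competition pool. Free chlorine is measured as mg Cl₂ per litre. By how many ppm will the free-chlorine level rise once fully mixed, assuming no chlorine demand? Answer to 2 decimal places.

(a) Volume: 206,000 US gal × 3.785 L/gal = 779,710 L.
(a) Alkalinity to add: (113 − 68) = 45 mg/L as CaCO₃ × 779,710 L = 35,090 g as CaCO₃.
(a) Equivalents: 35,090 g ÷ 50 g/eq = 701.7 eq.
(a) NaHCO₃ supplies 1 eq per mole → 701.7 mol.
(a) Mass: 701.7 mol × 84 g/mol = 58,950 g.

(b) Available chlorine delivered: 347 g × 0.676 = 234.6 g as Cl₂.
(b) Concentration rise: 234.6 g / 385,000 L = 0.6093 mg/L = 0.61 ppm.

(a) 58.9 kg; (b) 0.61 ppm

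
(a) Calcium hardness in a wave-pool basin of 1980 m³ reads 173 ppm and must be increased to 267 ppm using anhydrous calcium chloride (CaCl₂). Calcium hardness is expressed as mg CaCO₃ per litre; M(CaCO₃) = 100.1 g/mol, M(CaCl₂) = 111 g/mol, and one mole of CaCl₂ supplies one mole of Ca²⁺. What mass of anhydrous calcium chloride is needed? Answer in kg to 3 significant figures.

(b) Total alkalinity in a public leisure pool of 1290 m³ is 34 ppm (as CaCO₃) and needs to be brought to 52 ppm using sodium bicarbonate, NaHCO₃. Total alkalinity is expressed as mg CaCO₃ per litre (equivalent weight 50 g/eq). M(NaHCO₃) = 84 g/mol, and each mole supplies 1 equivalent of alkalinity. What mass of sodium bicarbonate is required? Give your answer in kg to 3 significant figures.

(a) 206 kg; (b) 39.0 kg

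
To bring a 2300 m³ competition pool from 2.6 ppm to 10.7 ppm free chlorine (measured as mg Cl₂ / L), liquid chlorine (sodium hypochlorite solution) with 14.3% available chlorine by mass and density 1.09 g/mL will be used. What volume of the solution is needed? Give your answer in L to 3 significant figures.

Volume: 2300 m³ = 2,300,000 L.
Chlorine deficit: 10.7 − 2.6 = 8.1 ppm = 8.1 mg/L as Cl₂.
Cl₂ equivalent needed: 8.1 mg/L × 2,300,000 L = 18,630,000 mg = 18,630 g.
Product at 14.3% available chlorine: 18,630 / 0.143 = 130,300 g.
Volume at density 1.09 g/mL: 130,300 g ÷ 1.09 g/mL = 119,500 mL.

120 L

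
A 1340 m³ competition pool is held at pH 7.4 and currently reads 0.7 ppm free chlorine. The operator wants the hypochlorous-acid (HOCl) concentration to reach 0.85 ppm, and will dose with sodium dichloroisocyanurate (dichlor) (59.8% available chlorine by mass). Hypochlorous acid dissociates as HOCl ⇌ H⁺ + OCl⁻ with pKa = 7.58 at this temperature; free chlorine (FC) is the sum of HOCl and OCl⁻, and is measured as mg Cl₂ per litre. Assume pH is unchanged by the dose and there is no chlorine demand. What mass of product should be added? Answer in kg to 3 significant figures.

Volume: 1340 m³ = 1,340,000 L.
[OCl⁻]/[HOCl] = 10^(pH − pKa) = 10^(7.4 − 7.58) = 0.6607; fraction as HOCl = 1/(1 + 0.6607) = 0.6022.
Free chlorine required for 0.85 ppm HOCl: 0.85 / 0.6022 = 1.412 ppm.
FC to add: 1.412 − 0.7 = 0.7116 mg/L as Cl₂.
Cl₂ equivalent: 0.7116 mg/L × 1,340,000 L = 953.5 g.
Product at 59.8% available Cl: 953.5 / 0.598 = 1595 g.

1.59 kg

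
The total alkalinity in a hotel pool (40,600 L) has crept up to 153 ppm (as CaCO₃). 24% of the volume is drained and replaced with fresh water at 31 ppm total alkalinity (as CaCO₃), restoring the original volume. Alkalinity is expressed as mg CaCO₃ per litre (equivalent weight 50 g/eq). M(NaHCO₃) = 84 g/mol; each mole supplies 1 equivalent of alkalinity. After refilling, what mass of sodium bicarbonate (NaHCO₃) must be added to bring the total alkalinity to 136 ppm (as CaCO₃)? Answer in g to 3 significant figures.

After draining 24% and refilling: 153 × 0.76 + 31 × 0.24 = 123.72 ppm.
Deficit to target: 136 − 123.72 = 12.28 mg/L.
As CaCO₃: 12.28 mg/L × 40,600 L = 498.6 g; ÷ 50 g/eq ÷ 1 = 9.971 mol NaHCO₃.
Mass: 9.971 × 84 = 837.6 g.

838 g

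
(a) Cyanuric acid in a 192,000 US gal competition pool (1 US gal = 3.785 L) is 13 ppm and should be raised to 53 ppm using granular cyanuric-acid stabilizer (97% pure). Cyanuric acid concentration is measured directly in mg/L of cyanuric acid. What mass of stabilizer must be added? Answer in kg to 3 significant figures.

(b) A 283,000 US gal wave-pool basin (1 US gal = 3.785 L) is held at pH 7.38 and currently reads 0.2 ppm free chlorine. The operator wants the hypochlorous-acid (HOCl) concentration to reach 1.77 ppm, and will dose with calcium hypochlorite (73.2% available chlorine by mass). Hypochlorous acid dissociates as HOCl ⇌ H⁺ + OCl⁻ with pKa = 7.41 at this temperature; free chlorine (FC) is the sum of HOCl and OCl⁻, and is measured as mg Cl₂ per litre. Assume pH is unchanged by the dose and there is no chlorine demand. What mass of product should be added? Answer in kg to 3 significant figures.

(a) Volume: 192,000 US gal × 3.785 L/gal = 726,720 L.
(a) CYA to add: (53 − 13) = 40 mg/L × 726,720 L = 29,070 g cyanuric acid.
(a) At 97% purity: 29,070 / 0.97 = 29,970 g product.

(b) Volume: 283,000 US gal × 3.785 L/gal = 1,071,155 L.
(b) [OCl⁻]/[HOCl] = 10^(pH − pKa) = 10^(7.38 − 7.41) = 0.9333; fraction as HOCl = 1/(1 + 0.9333) = 0.5173.
(b) Free chlorine required for 1.77 ppm HOCl: 1.77 / 0.5173 = 3.422 ppm.
(b) FC to add: 3.422 − 0.2 = 3.222 mg/L as Cl₂.
(b) Cl₂ equivalent: 3.222 mg/L × 1,071,155 L = 3451 g.
(b) Product at 73.2% available Cl: 3451 / 0.732 = 4715 g.

(a) 30.0 kg; (b) 4.71 kg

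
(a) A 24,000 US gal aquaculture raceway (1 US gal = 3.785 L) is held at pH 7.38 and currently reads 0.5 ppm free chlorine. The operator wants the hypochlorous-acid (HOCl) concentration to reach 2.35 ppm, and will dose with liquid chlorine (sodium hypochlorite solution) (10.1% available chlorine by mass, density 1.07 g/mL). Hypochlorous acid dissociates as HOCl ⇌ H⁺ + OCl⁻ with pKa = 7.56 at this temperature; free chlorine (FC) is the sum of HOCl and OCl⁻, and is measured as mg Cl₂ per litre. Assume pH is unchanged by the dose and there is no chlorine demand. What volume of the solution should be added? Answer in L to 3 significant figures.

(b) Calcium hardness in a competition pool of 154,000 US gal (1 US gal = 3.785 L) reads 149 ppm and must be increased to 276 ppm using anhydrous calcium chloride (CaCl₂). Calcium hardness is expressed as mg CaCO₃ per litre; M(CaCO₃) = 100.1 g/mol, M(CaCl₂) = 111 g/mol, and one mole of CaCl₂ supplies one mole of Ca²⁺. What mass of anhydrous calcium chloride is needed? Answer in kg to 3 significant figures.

(a) 2.86 L; (b) 82.1 kg

(a) Volume: 24,000 US gal × 3.785 L/gal = 90,840 L.
(a) [OCl⁻]/[HOCl] = 10^(pH − pKa) = 10^(7.38 − 7.56) = 0.6607; fraction as HOCl = 1/(1 + 0.6607) = 0.6022.
(a) Free chlorine required for 2.35 ppm HOCl: 2.35 / 0.6022 = 3.903 ppm.
(a) FC to add: 3.903 − 0.5 = 3.403 mg/L as Cl₂.
(a) Cl₂ equivalent: 3.403 mg/L × 90,840 L = 309.1 g.
(a) Product at 10.1% available Cl: 309.1 / 0.101 = 3060 g.
(a) Volume: 3060 g ÷ 1.07 g/mL = 2860 mL.

(b) Volume: 154,000 US gal × 3.785 L/gal = 582,890 L.
(b) Hardness to add: (276 − 149) = 127 mg/L as CaCO₃ × 582,890 L = 74,030 g as CaCO₃.
(b) Moles of Ca²⁺ (1 mol Ca²⁺ ≡ 1 mol CaCO₃): 74,030 / 100.1 g/mol = 739.5 mol.
(b) Mass of CaCl₂: 739.5 × 111 = 82,090 g.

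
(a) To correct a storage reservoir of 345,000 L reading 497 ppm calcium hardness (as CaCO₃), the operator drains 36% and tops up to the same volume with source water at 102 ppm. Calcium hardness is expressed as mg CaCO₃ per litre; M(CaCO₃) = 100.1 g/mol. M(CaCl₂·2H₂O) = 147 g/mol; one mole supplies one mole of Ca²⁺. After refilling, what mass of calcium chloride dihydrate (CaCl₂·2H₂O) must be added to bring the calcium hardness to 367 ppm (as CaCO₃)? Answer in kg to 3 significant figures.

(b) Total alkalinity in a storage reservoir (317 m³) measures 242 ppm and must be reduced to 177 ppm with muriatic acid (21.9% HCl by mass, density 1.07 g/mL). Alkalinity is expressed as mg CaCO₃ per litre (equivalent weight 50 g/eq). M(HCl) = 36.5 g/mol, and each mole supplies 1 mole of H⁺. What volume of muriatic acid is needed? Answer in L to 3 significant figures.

(a) After draining 36% and refilling: 497 × 0.64 + 102 × 0.36 = 354.8 ppm.
(a) Deficit to target: 367 − 354.8 = 12.2 mg/L.
(a) As CaCO₃: 12.2 mg/L × 345,000 L = 4209 g; ÷ 100.1 = 42.05 mol Ca²⁺.
(a) Mass: 42.05 × 147 = 6181 g.

(b) Volume: 317 m³ = 317,000 L.
(b) Alkalinity to neutralize: (242 − 177) = 65 mg/L as CaCO₃ × 317,000 L = 20,600 g as CaCO₃.
(b) Equivalents of H⁺ required: 20,600 ÷ 50 g/eq = 412.1 eq = 412.1 mol HCl.
(b) Mass of HCl: 412.1 × 36.5 = 15,040 g.
(b) Mass of 21.9% solution: 15,040 / 0.219 = 68,680 g.
(b) Volume: 68,680 g ÷ 1.07 g/mL = 64,190 mL.

(a) 6.18 kg; (b) 64.2 L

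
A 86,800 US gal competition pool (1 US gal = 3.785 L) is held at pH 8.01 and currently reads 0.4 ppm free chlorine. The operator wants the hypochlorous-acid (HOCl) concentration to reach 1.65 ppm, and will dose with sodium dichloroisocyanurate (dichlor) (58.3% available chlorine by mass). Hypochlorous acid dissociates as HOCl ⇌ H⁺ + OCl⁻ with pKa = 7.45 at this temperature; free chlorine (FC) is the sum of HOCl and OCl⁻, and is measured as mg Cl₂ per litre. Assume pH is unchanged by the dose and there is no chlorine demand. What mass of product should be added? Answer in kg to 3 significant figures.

4.08 kg

Volume: 86,800 US gal × 3.785 L/gal = 328,538 L.
[OCl⁻]/[HOCl] = 10^(pH − pKa) = 10^(8.01 − 7.45) = 3.631; fraction as HOCl = 1/(1 + 3.631) = 0.2159.
Free chlorine required for 1.65 ppm HOCl: 1.65 / 0.2159 = 7.641 ppm.
FC to add: 7.641 − 0.4 = 7.241 mg/L as Cl₂.
Cl₂ equivalent: 7.241 mg/L × 328,538 L = 2379 g.
Product at 58.3% available Cl: 2379 / 0.583 = 4080 g.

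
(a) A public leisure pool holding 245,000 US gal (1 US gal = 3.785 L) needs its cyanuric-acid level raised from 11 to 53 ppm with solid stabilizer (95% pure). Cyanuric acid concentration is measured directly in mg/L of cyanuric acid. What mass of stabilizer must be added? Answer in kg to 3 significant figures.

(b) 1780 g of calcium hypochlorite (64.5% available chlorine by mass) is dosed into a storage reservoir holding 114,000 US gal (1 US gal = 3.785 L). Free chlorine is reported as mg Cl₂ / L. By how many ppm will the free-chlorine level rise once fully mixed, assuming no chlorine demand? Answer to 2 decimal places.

(a) Volume: 245,000 US gal × 3.785 L/gal = 927,325 L.
(a) CYA to add: (53 − 11) = 42 mg/L × 927,325 L = 38,950 g cyanuric acid.
(a) At 95% purity: 38,950 / 0.95 = 41,000 g product.

(b) Volume: 114,000 US gal × 3.785 L/gal = 431,490 L.
(b) Available chlorine delivered: 1780 g × 0.645 = 1148 g as Cl₂.
(b) Concentration rise: 1148 g / 431,490 L = 2.661 mg/L = 2.66 ppm.

(a) 41.0 kg; (b) 2.66 ppm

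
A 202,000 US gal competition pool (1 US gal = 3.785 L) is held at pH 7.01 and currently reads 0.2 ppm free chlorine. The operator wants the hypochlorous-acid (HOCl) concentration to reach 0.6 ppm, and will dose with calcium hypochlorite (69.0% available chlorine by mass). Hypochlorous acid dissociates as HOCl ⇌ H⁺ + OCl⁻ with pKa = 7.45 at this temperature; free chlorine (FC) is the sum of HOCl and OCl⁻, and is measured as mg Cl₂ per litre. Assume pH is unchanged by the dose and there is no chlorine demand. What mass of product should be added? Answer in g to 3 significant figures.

Volume: 202,000 US gal × 3.785 L/gal = 764,570 L.
[OCl⁻]/[HOCl] = 10^(pH − pKa) = 10^(7.01 − 7.45) = 0.3631; fraction as HOCl = 1/(1 + 0.3631) = 0.7336.
Free chlorine required for 0.6 ppm HOCl: 0.6 / 0.7336 = 0.8178 ppm.
FC to add: 0.8178 − 0.2 = 0.6178 mg/L as Cl₂.
Cl₂ equivalent: 0.6178 mg/L × 764,570 L = 472.4 g.
Product at 69.0% available Cl: 472.4 / 0.69 = 684.6 g.

685 g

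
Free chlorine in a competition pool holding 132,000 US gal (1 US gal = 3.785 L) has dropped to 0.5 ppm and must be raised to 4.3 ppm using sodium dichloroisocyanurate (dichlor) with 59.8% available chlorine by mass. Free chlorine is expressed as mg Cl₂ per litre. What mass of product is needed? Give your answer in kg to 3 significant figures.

3.17 kg

Volume: 132,000 US gal × 3.785 L/gal = 499,620 L.
Chlorine deficit: 4.3 − 0.5 = 3.8 ppm = 3.8 mg/L as Cl₂.
Cl₂ equivalent needed: 3.8 mg/L × 499,620 L = 1,899,000 mg = 1899 g.
Product at 59.8% available chlorine: 1899 / 0.598 = 3175 g.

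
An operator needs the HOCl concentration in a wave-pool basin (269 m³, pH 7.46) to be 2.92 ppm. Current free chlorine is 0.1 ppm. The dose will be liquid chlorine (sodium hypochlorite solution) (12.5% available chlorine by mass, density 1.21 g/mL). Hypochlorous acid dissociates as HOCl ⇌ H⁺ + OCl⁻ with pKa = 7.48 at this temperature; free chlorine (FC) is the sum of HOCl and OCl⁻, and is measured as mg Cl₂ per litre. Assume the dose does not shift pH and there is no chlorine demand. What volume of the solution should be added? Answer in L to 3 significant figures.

Volume: 269 m³ = 269,000 L.
[OCl⁻]/[HOCl] = 10^(pH − pKa) = 10^(7.46 − 7.48) = 0.955; fraction as HOCl = 1/(1 + 0.955) = 0.5115.
Free chlorine required for 2.92 ppm HOCl: 2.92 / 0.5115 = 5.709 ppm.
FC to add: 5.709 − 0.1 = 5.609 mg/L as Cl₂.
Cl₂ equivalent: 5.609 mg/L × 269,000 L = 1509 g.
Product at 12.5% available Cl: 1509 / 0.125 = 12,070 g.
Volume: 12,070 g ÷ 1.21 g/mL = 9975 mL.

9.97 L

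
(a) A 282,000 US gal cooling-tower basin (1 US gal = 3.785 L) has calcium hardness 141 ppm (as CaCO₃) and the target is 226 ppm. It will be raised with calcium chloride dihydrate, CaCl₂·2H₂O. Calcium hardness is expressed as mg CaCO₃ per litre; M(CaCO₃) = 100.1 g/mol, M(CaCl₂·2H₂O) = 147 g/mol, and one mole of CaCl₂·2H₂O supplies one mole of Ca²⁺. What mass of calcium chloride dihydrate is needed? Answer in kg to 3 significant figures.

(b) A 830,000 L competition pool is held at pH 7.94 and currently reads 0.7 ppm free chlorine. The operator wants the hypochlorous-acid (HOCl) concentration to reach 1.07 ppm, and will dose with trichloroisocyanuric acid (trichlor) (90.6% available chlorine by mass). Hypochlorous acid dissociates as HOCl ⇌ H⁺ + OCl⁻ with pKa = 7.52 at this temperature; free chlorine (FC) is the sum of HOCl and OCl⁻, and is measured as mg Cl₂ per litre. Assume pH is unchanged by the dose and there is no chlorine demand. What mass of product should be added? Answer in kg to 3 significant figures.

(a) 133 kg; (b) 2.92 kg

(a) Volume: 282,000 US gal × 3.785 L/gal = 1,067,370 L.
(a) Hardness to add: (226 − 141) = 85 mg/L as CaCO₃ × 1,067,370 L = 90,730 g as CaCO₃.
(a) Moles of Ca²⁺ (1 mol Ca²⁺ ≡ 1 mol CaCO₃): 90,730 / 100.1 g/mol = 906.4 mol.
(a) Mass of CaCl₂·2H₂O: 906.4 × 147 = 133,200 g.

(b) [OCl⁻]/[HOCl] = 10^(pH − pKa) = 10^(7.94 − 7.52) = 2.63; fraction as HOCl = 1/(1 + 2.63) = 0.2755.
(b) Free chlorine required for 1.07 ppm HOCl: 1.07 / 0.2755 = 3.884 ppm.
(b) FC to add: 3.884 − 0.7 = 3.184 mg/L as Cl₂.
(b) Cl₂ equivalent: 3.184 mg/L × 830,000 L = 2643 g.
(b) Product at 90.6% available Cl: 2643 / 0.906 = 2917 g.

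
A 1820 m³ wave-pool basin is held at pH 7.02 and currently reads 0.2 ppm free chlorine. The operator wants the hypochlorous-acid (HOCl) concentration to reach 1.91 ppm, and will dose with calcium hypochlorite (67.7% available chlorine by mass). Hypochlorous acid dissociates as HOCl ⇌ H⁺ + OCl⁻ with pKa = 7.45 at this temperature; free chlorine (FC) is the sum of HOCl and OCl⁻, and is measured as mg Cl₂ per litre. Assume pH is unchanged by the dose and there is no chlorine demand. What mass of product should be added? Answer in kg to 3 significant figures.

Volume: 1820 m³ = 1,820,000 L.
[OCl⁻]/[HOCl] = 10^(pH − pKa) = 10^(7.02 − 7.45) = 0.3715; fraction as HOCl = 1/(1 + 0.3715) = 0.7291.
Free chlorine required for 1.91 ppm HOCl: 1.91 / 0.7291 = 2.62 ppm.
FC to add: 2.62 − 0.2 = 2.42 mg/L as Cl₂.
Cl₂ equivalent: 2.42 mg/L × 1,820,000 L = 4404 g.
Product at 67.7% available Cl: 4404 / 0.677 = 6505 g.

6.50 kg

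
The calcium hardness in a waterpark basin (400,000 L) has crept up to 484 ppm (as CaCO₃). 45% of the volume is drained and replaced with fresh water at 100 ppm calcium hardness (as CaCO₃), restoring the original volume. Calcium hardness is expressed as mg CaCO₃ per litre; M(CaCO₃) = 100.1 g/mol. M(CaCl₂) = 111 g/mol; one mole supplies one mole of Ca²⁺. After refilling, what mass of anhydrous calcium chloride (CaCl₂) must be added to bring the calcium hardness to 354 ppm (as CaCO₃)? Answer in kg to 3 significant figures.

19.0 kg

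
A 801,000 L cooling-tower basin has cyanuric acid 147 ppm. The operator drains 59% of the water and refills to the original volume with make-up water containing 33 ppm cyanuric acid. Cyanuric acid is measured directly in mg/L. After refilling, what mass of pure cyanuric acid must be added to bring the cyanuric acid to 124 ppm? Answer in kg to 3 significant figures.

35.5 kg

After draining 59% and refilling: 147 × 0.41 + 33 × 0.59 = 79.74 ppm.
Deficit to target: 124 − 79.74 = 44.26 mg/L.
Mass: 44.26 mg/L × 801,000 L = 35,450 g cyanuric acid.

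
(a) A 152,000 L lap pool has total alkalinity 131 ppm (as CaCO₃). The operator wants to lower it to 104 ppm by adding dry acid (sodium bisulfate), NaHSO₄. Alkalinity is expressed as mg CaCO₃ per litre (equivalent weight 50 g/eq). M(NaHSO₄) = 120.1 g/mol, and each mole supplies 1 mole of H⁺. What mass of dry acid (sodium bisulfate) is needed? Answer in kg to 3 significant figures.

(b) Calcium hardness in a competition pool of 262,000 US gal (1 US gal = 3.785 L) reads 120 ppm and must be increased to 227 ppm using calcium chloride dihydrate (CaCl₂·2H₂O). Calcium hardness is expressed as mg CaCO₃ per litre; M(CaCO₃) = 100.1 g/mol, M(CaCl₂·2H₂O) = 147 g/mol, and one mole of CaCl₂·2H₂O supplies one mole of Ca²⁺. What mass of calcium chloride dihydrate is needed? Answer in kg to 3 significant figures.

(a) 9.86 kg; (b) 156 kg

(a) Alkalinity to neutralize: (131 − 104) = 27 mg/L as CaCO₃ × 152,000 L = 4104 g as CaCO₃.
(a) Equivalents of H⁺ required: 4104 ÷ 50 g/eq = 82.08 eq = 82.08 mol NaHSO₄.
(a) Mass of NaHSO₄: 82.08 × 120.1 = 9858 g.

(b) Volume: 262,000 US gal × 3.785 L/gal = 991,670 L.
(b) Hardness to add: (227 − 120) = 107 mg/L as CaCO₃ × 991,670 L = 106,100 g as CaCO₃.
(b) Moles of Ca²⁺ (1 mol Ca²⁺ ≡ 1 mol CaCO₃): 106,100 / 100.1 g/mol = 1060 mol.
(b) Mass of CaCl₂·2H₂O: 1060 × 147 = 155,800 g.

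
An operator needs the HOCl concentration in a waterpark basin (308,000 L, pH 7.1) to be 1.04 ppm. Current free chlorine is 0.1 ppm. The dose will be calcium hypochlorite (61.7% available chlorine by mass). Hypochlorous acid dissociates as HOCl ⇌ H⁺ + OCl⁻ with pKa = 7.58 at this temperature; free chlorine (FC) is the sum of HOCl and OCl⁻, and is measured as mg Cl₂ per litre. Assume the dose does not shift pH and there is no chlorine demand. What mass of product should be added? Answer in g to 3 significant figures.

[OCl⁻]/[HOCl] = 10^(pH − pKa) = 10^(7.1 − 7.58) = 0.3311; fraction as HOCl = 1/(1 + 0.3311) = 0.7512.
Free chlorine required for 1.04 ppm HOCl: 1.04 / 0.7512 = 1.384 ppm.
FC to add: 1.384 − 0.1 = 1.284 mg/L as Cl₂.
Cl₂ equivalent: 1.284 mg/L × 308,000 L = 395.6 g.
Product at 61.7% available Cl: 395.6 / 0.617 = 641.1 g.

641 g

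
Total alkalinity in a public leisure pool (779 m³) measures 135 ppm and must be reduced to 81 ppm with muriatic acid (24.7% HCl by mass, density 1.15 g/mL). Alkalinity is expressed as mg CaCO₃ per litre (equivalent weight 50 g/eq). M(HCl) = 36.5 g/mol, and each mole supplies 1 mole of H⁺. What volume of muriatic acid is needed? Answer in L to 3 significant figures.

108 L

Volume: 779 m³ = 779,000 L.
Alkalinity to neutralize: (135 − 81) = 54 mg/L as CaCO₃ × 779,000 L = 42,070 g as CaCO₃.
Equivalents of H⁺ required: 42,070 ÷ 50 g/eq = 841.3 eq = 841.3 mol HCl.
Mass of HCl: 841.3 × 36.5 = 30,710 g.
Mass of 24.7% solution: 30,710 / 0.247 = 124,300 g.
Volume: 124,300 g ÷ 1.15 g/mL = 108,100 mL.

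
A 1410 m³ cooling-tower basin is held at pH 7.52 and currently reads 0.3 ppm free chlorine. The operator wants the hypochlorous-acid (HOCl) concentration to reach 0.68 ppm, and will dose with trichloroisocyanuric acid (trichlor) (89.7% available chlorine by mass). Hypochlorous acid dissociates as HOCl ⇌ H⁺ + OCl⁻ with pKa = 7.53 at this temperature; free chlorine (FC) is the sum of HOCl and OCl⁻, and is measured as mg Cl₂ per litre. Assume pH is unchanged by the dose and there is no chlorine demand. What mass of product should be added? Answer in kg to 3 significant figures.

1.64 kg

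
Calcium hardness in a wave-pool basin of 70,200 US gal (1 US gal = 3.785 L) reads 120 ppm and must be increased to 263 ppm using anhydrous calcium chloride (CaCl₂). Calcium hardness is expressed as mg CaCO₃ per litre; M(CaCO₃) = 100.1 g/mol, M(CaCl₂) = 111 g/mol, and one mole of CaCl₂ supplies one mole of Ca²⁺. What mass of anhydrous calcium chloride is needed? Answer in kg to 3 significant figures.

42.1 kg

Volume: 70,200 US gal × 3.785 L/gal = 265,707 L.
Hardness to add: (263 − 120) = 143 mg/L as CaCO₃ × 265,707 L = 38,000 g as CaCO₃.
Moles of Ca²⁺ (1 mol Ca²⁺ ≡ 1 mol CaCO₃): 38,000 / 100.1 g/mol = 379.6 mol.
Mass of CaCl₂: 379.6 × 111 = 42,130 g.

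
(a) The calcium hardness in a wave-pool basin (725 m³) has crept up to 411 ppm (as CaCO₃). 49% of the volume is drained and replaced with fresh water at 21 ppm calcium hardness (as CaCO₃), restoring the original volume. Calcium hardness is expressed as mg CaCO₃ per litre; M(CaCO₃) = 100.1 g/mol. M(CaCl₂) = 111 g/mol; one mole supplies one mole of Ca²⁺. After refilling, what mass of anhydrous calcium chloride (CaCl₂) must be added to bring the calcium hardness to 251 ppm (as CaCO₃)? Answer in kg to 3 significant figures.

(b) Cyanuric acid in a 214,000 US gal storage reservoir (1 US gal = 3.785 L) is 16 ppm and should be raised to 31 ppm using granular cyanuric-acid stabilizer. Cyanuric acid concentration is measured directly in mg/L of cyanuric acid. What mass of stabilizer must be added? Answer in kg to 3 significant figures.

(a) 25.0 kg; (b) 12.1 kg

(a) Volume: 725 m³ = 725,000 L.
(a) After draining 49% and refilling: 411 × 0.51 + 21 × 0.49 = 219.9 ppm.
(a) Deficit to target: 251 − 219.9 = 31.1 mg/L.
(a) As CaCO₃: 31.1 mg/L × 725,000 L = 22,550 g; ÷ 100.1 = 225.2 mol Ca²⁺.
(a) Mass: 225.2 × 111 = 25,000 g.

(b) Volume: 214,000 US gal × 3.785 L/gal = 809,990 L.
(b) CYA to add: (31 − 16) = 15 mg/L × 809,990 L = 12,150 g cyanuric acid.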